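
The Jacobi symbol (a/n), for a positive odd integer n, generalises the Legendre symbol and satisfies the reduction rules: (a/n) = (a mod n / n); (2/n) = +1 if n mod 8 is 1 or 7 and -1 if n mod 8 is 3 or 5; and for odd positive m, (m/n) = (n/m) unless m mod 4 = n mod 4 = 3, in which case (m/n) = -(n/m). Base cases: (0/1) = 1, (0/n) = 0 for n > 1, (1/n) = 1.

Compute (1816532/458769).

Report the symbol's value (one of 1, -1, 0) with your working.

-1

(1816532/458769) = (440225/458769)   [reduce mod 458769]
reciprocity: (440225/458769) = +1·(458769/440225) since 440225 mod 4 = 1, 458769 mod 4 = 1; sign now +1
(458769/440225) = (18544/440225)   [reduce mod 440225]
18544 = 2^4·1159; (2/440225) = +1 since 440225 mod 8 = 1, so (18544/440225) = (+1)^4·(1159/440225); sign now +1
reciprocity: (1159/440225) = +1·(440225/1159) since 1159 mod 4 = 3, 440225 mod 4 = 1; sign now +1
(440225/1159) = (964/1159)   [reduce mod 1159]
964 = 2^2·241; (2/1159) = +1 since 1159 mod 8 = 7, so (964/1159) = (+1)^2·(241/1159); sign now +1
reciprocity: (241/1159) = +1·(1159/241) since 241 mod 4 = 1, 1159 mod 4 = 3; sign now +1
(1159/241) = (195/241)   [reduce mod 241]
reciprocity: (195/241) = +1·(241/195) since 195 mod 4 = 3, 241 mod 4 = 1; sign now +1
(241/195) = (46/195)   [reduce mod 195]
46 = 2^1·23; (2/195) = -1 since 195 mod 8 = 3, so (46/195) = (-1)^1·(23/195); sign now -1
reciprocity: (23/195) = -1·(195/23) since 23 mod 4 = 3, 195 mod 4 = 3; sign now +1
(195/23) = (11/23)   [reduce mod 23]
reciprocity: (11/23) = -1·(23/11) since 11 mod 4 = 3, 23 mod 4 = 3; sign now -1
(23/11) = (1/11)   [reduce mod 11]
(1/11) = 1; final value = sign = -1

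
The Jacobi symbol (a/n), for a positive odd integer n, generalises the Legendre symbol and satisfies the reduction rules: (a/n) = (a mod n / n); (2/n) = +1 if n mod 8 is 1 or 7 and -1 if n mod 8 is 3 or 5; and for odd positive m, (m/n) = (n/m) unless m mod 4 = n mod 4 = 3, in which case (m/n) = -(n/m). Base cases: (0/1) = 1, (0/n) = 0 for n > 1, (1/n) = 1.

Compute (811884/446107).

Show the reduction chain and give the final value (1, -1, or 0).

0

(811884/446107): 811884 mod 446107 = 365777, so (811884/446107) = (365777/446107)
flip (365777/446107) -> (446107/365777): both odd, 365777 mod 4 = 1, 446107 mod 4 = 3, so the flip contributes +1; sign now +1
(446107/365777): 446107 mod 365777 = 80330, so (446107/365777) = (80330/365777)
factor out 2^1: 80330 = 2^1·40165; with 365777 mod 8 = 1, (2/365777) = +1; sign now +1; continue with (40165/365777)
flip (40165/365777) -> (365777/40165): both odd, 40165 mod 4 = 1, 365777 mod 4 = 1, so the flip contributes +1; sign now +1
(365777/40165): 365777 mod 40165 = 4292, so (365777/40165) = (4292/40165)
factor out 2^2: 4292 = 2^2·1073; with 40165 mod 8 = 5, (2/40165) = -1; sign now +1; continue with (1073/40165)
flip (1073/40165) -> (40165/1073): both odd, 1073 mod 4 = 1, 40165 mod 4 = 1, so the flip contributes +1; sign now +1
(40165/1073): 40165 mod 1073 = 464, so (40165/1073) = (464/1073)
factor out 2^4: 464 = 2^4·29; with 1073 mod 8 = 1, (2/1073) = +1; sign now +1; continue with (29/1073)
flip (29/1073) -> (1073/29): both odd, 29 mod 4 = 1, 1073 mod 4 = 1, so the flip contributes +1; sign now +1
(1073/29): 1073 mod 29 = 0, so (1073/29) = (0/29)
reached (0/29); gcd(a, n) > 1, so (0/29) = 0 and the symbol is 0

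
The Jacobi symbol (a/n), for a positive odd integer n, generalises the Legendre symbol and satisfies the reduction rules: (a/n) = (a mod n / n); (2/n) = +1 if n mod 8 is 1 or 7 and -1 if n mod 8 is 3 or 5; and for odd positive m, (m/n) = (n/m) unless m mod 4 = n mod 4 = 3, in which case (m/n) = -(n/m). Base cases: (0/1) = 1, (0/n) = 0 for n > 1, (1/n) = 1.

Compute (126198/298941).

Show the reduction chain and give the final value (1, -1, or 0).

0

126198 = 2^1·63099; (2/298941) = -1 since 298941 mod 8 = 5, so (126198/298941) = (-1)^1·(63099/298941); sign now -1
reciprocity: (63099/298941) = +1·(298941/63099) since 63099 mod 4 = 3, 298941 mod 4 = 1; sign now -1
(298941/63099) = (46545/63099)   [reduce mod 63099]
reciprocity: (46545/63099) = +1·(63099/46545) since 46545 mod 4 = 1, 63099 mod 4 = 3; sign now -1
(63099/46545) = (16554/46545)   [reduce mod 46545]
16554 = 2^1·8277; (2/46545) = +1 since 46545 mod 8 = 1, so (16554/46545) = (+1)^1·(8277/46545); sign now -1
reciprocity: (8277/46545) = +1·(46545/8277) since 8277 mod 4 = 1, 46545 mod 4 = 1; sign now -1
(46545/8277) = (5160/8277)   [reduce mod 8277]
5160 = 2^3·645; (2/8277) = -1 since 8277 mod 8 = 5, so (5160/8277) = (-1)^3·(645/8277); sign now +1
reciprocity: (645/8277) = +1·(8277/645) since 645 mod 4 = 1, 8277 mod 4 = 1; sign now +1
(8277/645) = (537/645)   [reduce mod 645]
reciprocity: (537/645) = +1·(645/537) since 537 mod 4 = 1, 645 mod 4 = 1; sign now +1
(645/537) = (108/537)   [reduce mod 537]
108 = 2^2·27; (2/537) = +1 since 537 mod 8 = 1, so (108/537) = (+1)^2·(27/537); sign now +1
reciprocity: (27/537) = +1·(537/27) since 27 mod 4 = 3, 537 mod 4 = 1; sign now +1
(537/27) = (24/27)   [reduce mod 27]
24 = 2^3·3; (2/27) = -1 since 27 mod 8 = 3, so (24/27) = (-1)^3·(3/27); sign now -1
reciprocity: (3/27) = -1·(27/3) since 3 mod 4 = 3, 27 mod 4 = 3; sign now +1
(27/3) = (0/3)   [reduce mod 3]
(0/3) = 0   [gcd(a, n) > 1]; final value = 0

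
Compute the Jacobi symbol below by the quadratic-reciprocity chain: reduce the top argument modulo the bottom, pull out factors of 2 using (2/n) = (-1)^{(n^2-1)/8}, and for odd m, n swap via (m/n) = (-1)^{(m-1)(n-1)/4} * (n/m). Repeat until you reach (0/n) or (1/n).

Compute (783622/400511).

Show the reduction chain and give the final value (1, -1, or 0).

1

(783622/400511) = (383111/400511)   [reduce mod 400511]
reciprocity: (383111/400511) = -1·(400511/383111) since 383111 mod 4 = 3, 400511 mod 4 = 3; sign now -1
(400511/383111) = (17400/383111)   [reduce mod 383111]
17400 = 2^3·2175; (2/383111) = +1 since 383111 mod 8 = 7, so (17400/383111) = (+1)^3·(2175/383111); sign now -1
reciprocity: (2175/383111) = -1·(383111/2175) since 2175 mod 4 = 3, 383111 mod 4 = 3; sign now +1
(383111/2175) = (311/2175)   [reduce mod 2175]
reciprocity: (311/2175) = -1·(2175/311) since 311 mod 4 = 3, 2175 mod 4 = 3; sign now -1
(2175/311) = (309/311)   [reduce mod 311]
reciprocity: (309/311) = +1·(311/309) since 309 mod 4 = 1, 311 mod 4 = 3; sign now -1
(311/309) = (2/309)   [reduce mod 309]
2 = 2^1·1; (2/309) = -1 since 309 mod 8 = 5, so (2/309) = (-1)^1·(1/309); sign now +1
(1/309) = 1; final value = sign = +1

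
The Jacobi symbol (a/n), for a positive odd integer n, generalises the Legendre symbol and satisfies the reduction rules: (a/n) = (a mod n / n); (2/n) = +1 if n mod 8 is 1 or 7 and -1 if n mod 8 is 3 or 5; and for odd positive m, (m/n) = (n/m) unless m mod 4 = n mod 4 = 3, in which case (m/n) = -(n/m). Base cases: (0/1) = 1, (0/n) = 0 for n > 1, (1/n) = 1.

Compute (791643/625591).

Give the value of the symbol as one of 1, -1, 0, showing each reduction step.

1

(791643/625591) = (166052/625591)   [reduce mod 625591]
166052 = 2^2·41513; (2/625591) = +1 since 625591 mod 8 = 7, so (166052/625591) = (+1)^2·(41513/625591); sign now +1
reciprocity: (41513/625591) = +1·(625591/41513) since 41513 mod 4 = 1, 625591 mod 4 = 3; sign now +1
(625591/41513) = (2896/41513)   [reduce mod 41513]
2896 = 2^4·181; (2/41513) = +1 since 41513 mod 8 = 1, so (2896/41513) = (+1)^4·(181/41513); sign now +1
reciprocity: (181/41513) = +1·(41513/181) since 181 mod 4 = 1, 41513 mod 4 = 1; sign now +1
(41513/181) = (64/181)   [reduce mod 181]
64 = 2^6·1; (2/181) = -1 since 181 mod 8 = 5, so (64/181) = (-1)^6·(1/181); sign now +1
(1/181) = 1; final value = sign = +1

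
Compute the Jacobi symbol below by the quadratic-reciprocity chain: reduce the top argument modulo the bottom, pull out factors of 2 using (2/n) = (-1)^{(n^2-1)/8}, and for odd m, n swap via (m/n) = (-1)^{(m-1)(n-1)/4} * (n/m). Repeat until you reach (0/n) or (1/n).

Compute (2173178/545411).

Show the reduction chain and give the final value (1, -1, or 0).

0

(2173178/545411): 2173178 mod 545411 = 536945, so (2173178/545411) = (536945/545411)
flip (536945/545411) -> (545411/536945): both odd, 536945 mod 4 = 1, 545411 mod 4 = 3, so the flip contributes +1; sign now +1
(545411/536945): 545411 mod 536945 = 8466, so (545411/536945) = (8466/536945)
factor out 2^1: 8466 = 2^1·4233; with 536945 mod 8 = 1, (2/536945) = +1; sign now +1; continue with (4233/536945)
flip (4233/536945) -> (536945/4233): both odd, 4233 mod 4 = 1, 536945 mod 4 = 1, so the flip contributes +1; sign now +1
(536945/4233): 536945 mod 4233 = 3587, so (536945/4233) = (3587/4233)
flip (3587/4233) -> (4233/3587): both odd, 3587 mod 4 = 3, 4233 mod 4 = 1, so the flip contributes +1; sign now +1
(4233/3587): 4233 mod 3587 = 646, so (4233/3587) = (646/3587)
factor out 2^1: 646 = 2^1·323; with 3587 mod 8 = 3, (2/3587) = -1; sign now -1; continue with (323/3587)
flip (323/3587) -> (3587/323): both odd, 323 mod 4 = 3, 3587 mod 4 = 3, so the flip contributes -1; sign now +1
(3587/323): 3587 mod 323 = 34, so (3587/323) = (34/323)
factor out 2^1: 34 = 2^1·17; with 323 mod 8 = 3, (2/323) = -1; sign now -1; continue with (17/323)
flip (17/323) -> (323/17): both odd, 17 mod 4 = 1, 323 mod 4 = 3, so the flip contributes +1; sign now -1
(323/17): 323 mod 17 = 0, so (323/17) = (0/17)
reached (0/17); gcd(a, n) > 1, so (0/17) = 0 and the symbol is 0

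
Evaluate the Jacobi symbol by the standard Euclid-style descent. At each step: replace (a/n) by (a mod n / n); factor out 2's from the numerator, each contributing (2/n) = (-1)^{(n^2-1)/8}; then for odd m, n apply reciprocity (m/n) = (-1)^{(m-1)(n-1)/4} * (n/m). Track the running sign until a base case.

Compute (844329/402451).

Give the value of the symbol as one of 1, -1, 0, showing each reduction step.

-1

(844329/402451): 844329 mod 402451 = 39427, so (844329/402451) = (39427/402451)
flip (39427/402451) -> (402451/39427): both odd, 39427 mod 4 = 3, 402451 mod 4 = 3, so the flip contributes -1; sign now -1
(402451/39427): 402451 mod 39427 = 8181, so (402451/39427) = (8181/39427)
flip (8181/39427) -> (39427/8181): both odd, 8181 mod 4 = 1, 39427 mod 4 = 3, so the flip contributes +1; sign now -1
(39427/8181): 39427 mod 8181 = 6703, so (39427/8181) = (6703/8181)
flip (6703/8181) -> (8181/6703): both odd, 6703 mod 4 = 3, 8181 mod 4 = 1, so the flip contributes +1; sign now -1
(8181/6703): 8181 mod 6703 = 1478, so (8181/6703) = (1478/6703)
factor out 2^1: 1478 = 2^1·739; with 6703 mod 8 = 7, (2/6703) = +1; sign now -1; continue with (739/6703)
flip (739/6703) -> (6703/739): both odd, 739 mod 4 = 3, 6703 mod 4 = 3, so the flip contributes -1; sign now +1
(6703/739): 6703 mod 739 = 52, so (6703/739) = (52/739)
factor out 2^2: 52 = 2^2·13; with 739 mod 8 = 3, (2/739) = -1; sign now +1; continue with (13/739)
flip (13/739) -> (739/13): both odd, 13 mod 4 = 1, 739 mod 4 = 3, so the flip contributes +1; sign now +1
(739/13): 739 mod 13 = 11, so (739/13) = (11/13)
flip (11/13) -> (13/11): both odd, 11 mod 4 = 3, 13 mod 4 = 1, so the flip contributes +1; sign now +1
(13/11): 13 mod 11 = 2, so (13/11) = (2/11)
factor out 2^1: 2 = 2^1·1; with 11 mod 8 = 3, (2/11) = -1; sign now -1; continue with (1/11)
reached (1/11) = 1, so the symbol is -1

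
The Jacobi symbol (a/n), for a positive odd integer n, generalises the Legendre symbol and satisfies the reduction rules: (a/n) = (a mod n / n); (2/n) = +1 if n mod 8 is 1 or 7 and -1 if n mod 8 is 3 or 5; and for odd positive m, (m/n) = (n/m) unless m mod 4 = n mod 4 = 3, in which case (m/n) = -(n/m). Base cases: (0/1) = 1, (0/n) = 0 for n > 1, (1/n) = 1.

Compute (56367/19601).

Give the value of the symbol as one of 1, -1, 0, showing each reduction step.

(56367/19601) = (17165/19601)   [reduce mod 19601]
reciprocity: (17165/19601) = +1·(19601/17165) since 17165 mod 4 = 1, 19601 mod 4 = 1; sign now +1
(19601/17165) = (2436/17165)   [reduce mod 17165]
2436 = 2^2·609; (2/17165) = -1 since 17165 mod 8 = 5, so (2436/17165) = (-1)^2·(609/17165); sign now +1
reciprocity: (609/17165) = +1·(17165/609) since 609 mod 4 = 1, 17165 mod 4 = 1; sign now +1
(17165/609) = (113/609)   [reduce mod 609]
reciprocity: (113/609) = +1·(609/113) since 113 mod 4 = 1, 609 mod 4 = 1; sign now +1
(609/113) = (44/113)   [reduce mod 113]
44 = 2^2·11; (2/113) = +1 since 113 mod 8 = 1, so (44/113) = (+1)^2·(11/113); sign now +1
reciprocity: (11/113) = +1·(113/11) since 11 mod 4 = 3, 113 mod 4 = 1; sign now +1
(113/11) = (3/11)   [reduce mod 11]
reciprocity: (3/11) = -1·(11/3) since 3 mod 4 = 3, 11 mod 4 = 3; sign now -1
(11/3) = (2/3)   [reduce mod 3]
2 = 2^1·1; (2/3) = -1 since 3 mod 8 = 3, so (2/3) = (-1)^1·(1/3); sign now +1
(1/3) = 1; final value = sign = +1

1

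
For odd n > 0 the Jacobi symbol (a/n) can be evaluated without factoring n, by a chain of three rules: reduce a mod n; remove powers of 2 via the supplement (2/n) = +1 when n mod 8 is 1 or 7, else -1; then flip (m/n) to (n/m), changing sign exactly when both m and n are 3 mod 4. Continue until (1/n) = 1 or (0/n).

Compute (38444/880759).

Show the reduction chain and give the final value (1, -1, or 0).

factor out 2^2: 38444 = 2^2·9611; with 880759 mod 8 = 7, (2/880759) = +1; sign now +1; continue with (9611/880759)
flip (9611/880759) -> (880759/9611): both odd, 9611 mod 4 = 3, 880759 mod 4 = 3, so the flip contributes -1; sign now -1
(880759/9611): 880759 mod 9611 = 6158, so (880759/9611) = (6158/9611)
factor out 2^1: 6158 = 2^1·3079; with 9611 mod 8 = 3, (2/9611) = -1; sign now +1; continue with (3079/9611)
flip (3079/9611) -> (9611/3079): both odd, 3079 mod 4 = 3, 9611 mod 4 = 3, so the flip contributes -1; sign now -1
(9611/3079): 9611 mod 3079 = 374, so (9611/3079) = (374/3079)
factor out 2^1: 374 = 2^1·187; with 3079 mod 8 = 7, (2/3079) = +1; sign now -1; continue with (187/3079)
flip (187/3079) -> (3079/187): both odd, 187 mod 4 = 3, 3079 mod 4 = 3, so the flip contributes -1; sign now +1
(3079/187): 3079 mod 187 = 87, so (3079/187) = (87/187)
flip (87/187) -> (187/87): both odd, 87 mod 4 = 3, 187 mod 4 = 3, so the flip contributes -1; sign now -1
(187/87): 187 mod 87 = 13, so (187/87) = (13/87)
flip (13/87) -> (87/13): both odd, 13 mod 4 = 1, 87 mod 4 = 3, so the flip contributes +1; sign now -1
(87/13): 87 mod 13 = 9, so (87/13) = (9/13)
flip (9/13) -> (13/9): both odd, 9 mod 4 = 1, 13 mod 4 = 1, so the flip contributes +1; sign now -1
(13/9): 13 mod 9 = 4, so (13/9) = (4/9)
factor out 2^2: 4 = 2^2·1; with 9 mod 8 = 1, (2/9) = +1; sign now -1; continue with (1/9)
reached (1/9) = 1, so the symbol is -1

-1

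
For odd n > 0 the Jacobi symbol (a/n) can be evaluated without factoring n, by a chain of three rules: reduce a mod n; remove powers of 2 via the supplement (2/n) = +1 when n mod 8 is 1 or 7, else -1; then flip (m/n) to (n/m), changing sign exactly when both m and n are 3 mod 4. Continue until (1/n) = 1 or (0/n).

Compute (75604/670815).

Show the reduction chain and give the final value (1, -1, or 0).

factor out 2^2: 75604 = 2^2·18901; with 670815 mod 8 = 7, (2/670815) = +1; sign now +1; continue with (18901/670815)
flip (18901/670815) -> (670815/18901): both odd, 18901 mod 4 = 1, 670815 mod 4 = 3, so the flip contributes +1; sign now +1
(670815/18901): 670815 mod 18901 = 9280, so (670815/18901) = (9280/18901)
factor out 2^6: 9280 = 2^6·145; with 18901 mod 8 = 5, (2/18901) = -1; sign now +1; continue with (145/18901)
flip (145/18901) -> (18901/145): both odd, 145 mod 4 = 1, 18901 mod 4 = 1, so the flip contributes +1; sign now +1
(18901/145): 18901 mod 145 = 51, so (18901/145) = (51/145)
flip (51/145) -> (145/51): both odd, 51 mod 4 = 3, 145 mod 4 = 1, so the flip contributes +1; sign now +1
(145/51): 145 mod 51 = 43, so (145/51) = (43/51)
flip (43/51) -> (51/43): both odd, 43 mod 4 = 3, 51 mod 4 = 3, so the flip contributes -1; sign now -1
(51/43): 51 mod 43 = 8, so (51/43) = (8/43)
factor out 2^3: 8 = 2^3·1; with 43 mod 8 = 3, (2/43) = -1; sign now +1; continue with (1/43)
reached (1/43) = 1, so the symbol is +1

1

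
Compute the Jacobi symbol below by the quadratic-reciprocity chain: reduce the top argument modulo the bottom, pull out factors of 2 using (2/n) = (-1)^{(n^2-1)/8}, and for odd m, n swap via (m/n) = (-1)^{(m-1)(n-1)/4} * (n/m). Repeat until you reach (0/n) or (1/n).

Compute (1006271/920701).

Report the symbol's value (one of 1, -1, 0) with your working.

(1006271/920701) = (85570/920701)   [reduce mod 920701]
85570 = 2^1·42785; (2/920701) = -1 since 920701 mod 8 = 5, so (85570/920701) = (-1)^1·(42785/920701); sign now -1
reciprocity: (42785/920701) = +1·(920701/42785) since 42785 mod 4 = 1, 920701 mod 4 = 1; sign now -1
(920701/42785) = (22216/42785)   [reduce mod 42785]
22216 = 2^3·2777; (2/42785) = +1 since 42785 mod 8 = 1, so (22216/42785) = (+1)^3·(2777/42785); sign now -1
reciprocity: (2777/42785) = +1·(42785/2777) since 2777 mod 4 = 1, 42785 mod 4 = 1; sign now -1
(42785/2777) = (1130/2777)   [reduce mod 2777]
1130 = 2^1·565; (2/2777) = +1 since 2777 mod 8 = 1, so (1130/2777) = (+1)^1·(565/2777); sign now -1
reciprocity: (565/2777) = +1·(2777/565) since 565 mod 4 = 1, 2777 mod 4 = 1; sign now -1
(2777/565) = (517/565)   [reduce mod 565]
reciprocity: (517/565) = +1·(565/517) since 517 mod 4 = 1, 565 mod 4 = 1; sign now -1
(565/517) = (48/517)   [reduce mod 517]
48 = 2^4·3; (2/517) = -1 since 517 mod 8 = 5, so (48/517) = (-1)^4·(3/517); sign now -1
reciprocity: (3/517) = +1·(517/3) since 3 mod 4 = 3, 517 mod 4 = 1; sign now -1
(517/3) = (1/3)   [reduce mod 3]
(1/3) = 1; final value = sign = -1

-1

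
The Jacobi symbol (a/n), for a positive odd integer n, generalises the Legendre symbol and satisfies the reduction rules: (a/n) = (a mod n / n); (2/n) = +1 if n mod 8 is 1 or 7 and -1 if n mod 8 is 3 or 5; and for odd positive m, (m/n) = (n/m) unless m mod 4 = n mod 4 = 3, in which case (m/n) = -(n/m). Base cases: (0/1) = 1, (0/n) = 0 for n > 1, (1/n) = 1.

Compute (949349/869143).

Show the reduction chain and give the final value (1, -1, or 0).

(949349/869143): 949349 mod 869143 = 80206, so (949349/869143) = (80206/869143)
factor out 2^1: 80206 = 2^1·40103; with 869143 mod 8 = 7, (2/869143) = +1; sign now +1; continue with (40103/869143)
flip (40103/869143) -> (869143/40103): both odd, 40103 mod 4 = 3, 869143 mod 4 = 3, so the flip contributes -1; sign now -1
(869143/40103): 869143 mod 40103 = 26980, so (869143/40103) = (26980/40103)
factor out 2^2: 26980 = 2^2·6745; with 40103 mod 8 = 7, (2/40103) = +1; sign now -1; continue with (6745/40103)
flip (6745/40103) -> (40103/6745): both odd, 6745 mod 4 = 1, 40103 mod 4 = 3, so the flip contributes +1; sign now -1
(40103/6745): 40103 mod 6745 = 6378, so (40103/6745) = (6378/6745)
factor out 2^1: 6378 = 2^1·3189; with 6745 mod 8 = 1, (2/6745) = +1; sign now -1; continue with (3189/6745)
flip (3189/6745) -> (6745/3189): both odd, 3189 mod 4 = 1, 6745 mod 4 = 1, so the flip contributes +1; sign now -1
(6745/3189): 6745 mod 3189 = 367, so (6745/3189) = (367/3189)
flip (367/3189) -> (3189/367): both odd, 367 mod 4 = 3, 3189 mod 4 = 1, so the flip contributes +1; sign now -1
(3189/367): 3189 mod 367 = 253, so (3189/367) = (253/367)
flip (253/367) -> (367/253): both odd, 253 mod 4 = 1, 367 mod 4 = 3, so the flip contributes +1; sign now -1
(367/253): 367 mod 253 = 114, so (367/253) = (114/253)
factor out 2^1: 114 = 2^1·57; with 253 mod 8 = 5, (2/253) = -1; sign now +1; continue with (57/253)
flip (57/253) -> (253/57): both odd, 57 mod 4 = 1, 253 mod 4 = 1, so the flip contributes +1; sign now +1
(253/57): 253 mod 57 = 25, so (253/57) = (25/57)
flip (25/57) -> (57/25): both odd, 25 mod 4 = 1, 57 mod 4 = 1, so the flip contributes +1; sign now +1
(57/25): 57 mod 25 = 7, so (57/25) = (7/25)
flip (7/25) -> (25/7): both odd, 7 mod 4 = 3, 25 mod 4 = 1, so the flip contributes +1; sign now +1
(25/7): 25 mod 7 = 4, so (25/7) = (4/7)
factor out 2^2: 4 = 2^2·1; with 7 mod 8 = 7, (2/7) = +1; sign now +1; continue with (1/7)
reached (1/7) = 1, so the symbol is +1

1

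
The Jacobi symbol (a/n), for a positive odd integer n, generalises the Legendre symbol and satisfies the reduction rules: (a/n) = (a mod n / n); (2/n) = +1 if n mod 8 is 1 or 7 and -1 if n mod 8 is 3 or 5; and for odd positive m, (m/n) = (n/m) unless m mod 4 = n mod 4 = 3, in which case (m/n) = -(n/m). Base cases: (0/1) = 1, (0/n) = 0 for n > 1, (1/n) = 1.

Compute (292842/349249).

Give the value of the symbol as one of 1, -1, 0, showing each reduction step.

1

factor out 2^1: 292842 = 2^1·146421; with 349249 mod 8 = 1, (2/349249) = +1; sign now +1; continue with (146421/349249)
flip (146421/349249) -> (349249/146421): both odd, 146421 mod 4 = 1, 349249 mod 4 = 1, so the flip contributes +1; sign now +1
(349249/146421): 349249 mod 146421 = 56407, so (349249/146421) = (56407/146421)
flip (56407/146421) -> (146421/56407): both odd, 56407 mod 4 = 3, 146421 mod 4 = 1, so the flip contributes +1; sign now +1
(146421/56407): 146421 mod 56407 = 33607, so (146421/56407) = (33607/56407)
flip (33607/56407) -> (56407/33607): both odd, 33607 mod 4 = 3, 56407 mod 4 = 3, so the flip contributes -1; sign now -1
(56407/33607): 56407 mod 33607 = 22800, so (56407/33607) = (22800/33607)
factor out 2^4: 22800 = 2^4·1425; with 33607 mod 8 = 7, (2/33607) = +1; sign now -1; continue with (1425/33607)
flip (1425/33607) -> (33607/1425): both odd, 1425 mod 4 = 1, 33607 mod 4 = 3, so the flip contributes +1; sign now -1
(33607/1425): 33607 mod 1425 = 832, so (33607/1425) = (832/1425)
factor out 2^6: 832 = 2^6·13; with 1425 mod 8 = 1, (2/1425) = +1; sign now -1; continue with (13/1425)
flip (13/1425) -> (1425/13): both odd, 13 mod 4 = 1, 1425 mod 4 = 1, so the flip contributes +1; sign now -1
(1425/13): 1425 mod 13 = 8, so (1425/13) = (8/13)
factor out 2^3: 8 = 2^3·1; with 13 mod 8 = 5, (2/13) = -1; sign now +1; continue with (1/13)
reached (1/13) = 1, so the symbol is +1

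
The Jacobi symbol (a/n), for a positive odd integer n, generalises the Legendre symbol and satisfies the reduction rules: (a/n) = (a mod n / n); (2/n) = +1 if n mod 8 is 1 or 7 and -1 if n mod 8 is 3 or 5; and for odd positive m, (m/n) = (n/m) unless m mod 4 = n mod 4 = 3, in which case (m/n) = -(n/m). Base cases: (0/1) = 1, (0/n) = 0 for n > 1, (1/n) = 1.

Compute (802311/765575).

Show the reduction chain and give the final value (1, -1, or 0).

(802311/765575) = (36736/765575)   [reduce mod 765575]
36736 = 2^7·287; (2/765575) = +1 since 765575 mod 8 = 7, so (36736/765575) = (+1)^7·(287/765575); sign now +1
reciprocity: (287/765575) = -1·(765575/287) since 287 mod 4 = 3, 765575 mod 4 = 3; sign now -1
(765575/287) = (146/287)   [reduce mod 287]
146 = 2^1·73; (2/287) = +1 since 287 mod 8 = 7, so (146/287) = (+1)^1·(73/287); sign now -1
reciprocity: (73/287) = +1·(287/73) since 73 mod 4 = 1, 287 mod 4 = 3; sign now -1
(287/73) = (68/73)   [reduce mod 73]
68 = 2^2·17; (2/73) = +1 since 73 mod 8 = 1, so (68/73) = (+1)^2·(17/73); sign now -1
reciprocity: (17/73) = +1·(73/17) since 17 mod 4 = 1, 73 mod 4 = 1; sign now -1
(73/17) = (5/17)   [reduce mod 17]
reciprocity: (5/17) = +1·(17/5) since 5 mod 4 = 1, 17 mod 4 = 1; sign now -1
(17/5) = (2/5)   [reduce mod 5]
2 = 2^1·1; (2/5) = -1 since 5 mod 8 = 5, so (2/5) = (-1)^1·(1/5); sign now +1
(1/5) = 1; final value = sign = +1

1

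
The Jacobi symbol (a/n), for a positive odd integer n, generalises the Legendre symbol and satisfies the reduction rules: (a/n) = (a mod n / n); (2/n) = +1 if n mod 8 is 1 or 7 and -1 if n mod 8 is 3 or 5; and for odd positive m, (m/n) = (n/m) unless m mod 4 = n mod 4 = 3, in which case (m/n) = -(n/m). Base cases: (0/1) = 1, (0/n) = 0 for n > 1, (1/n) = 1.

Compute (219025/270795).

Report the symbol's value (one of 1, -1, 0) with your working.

reciprocity: (219025/270795) = +1·(270795/219025) since 219025 mod 4 = 1, 270795 mod 4 = 3; sign now +1
(270795/219025) = (51770/219025)   [reduce mod 219025]
51770 = 2^1·25885; (2/219025) = +1 since 219025 mod 8 = 1, so (51770/219025) = (+1)^1·(25885/219025); sign now +1
reciprocity: (25885/219025) = +1·(219025/25885) since 25885 mod 4 = 1, 219025 mod 4 = 1; sign now +1
(219025/25885) = (11945/25885)   [reduce mod 25885]
reciprocity: (11945/25885) = +1·(25885/11945) since 11945 mod 4 = 1, 25885 mod 4 = 1; sign now +1
(25885/11945) = (1995/11945)   [reduce mod 11945]
reciprocity: (1995/11945) = +1·(11945/1995) since 1995 mod 4 = 3, 11945 mod 4 = 1; sign now +1
(11945/1995) = (1970/1995)   [reduce mod 1995]
1970 = 2^1·985; (2/1995) = -1 since 1995 mod 8 = 3, so (1970/1995) = (-1)^1·(985/1995); sign now -1
reciprocity: (985/1995) = +1·(1995/985) since 985 mod 4 = 1, 1995 mod 4 = 3; sign now -1
(1995/985) = (25/985)   [reduce mod 985]
reciprocity: (25/985) = +1·(985/25) since 25 mod 4 = 1, 985 mod 4 = 1; sign now -1
(985/25) = (10/25)   [reduce mod 25]
10 = 2^1·5; (2/25) = +1 since 25 mod 8 = 1, so (10/25) = (+1)^1·(5/25); sign now -1
reciprocity: (5/25) = +1·(25/5) since 5 mod 4 = 1, 25 mod 4 = 1; sign now -1
(25/5) = (0/5)   [reduce mod 5]
(0/5) = 0   [gcd(a, n) > 1]; final value = 0

0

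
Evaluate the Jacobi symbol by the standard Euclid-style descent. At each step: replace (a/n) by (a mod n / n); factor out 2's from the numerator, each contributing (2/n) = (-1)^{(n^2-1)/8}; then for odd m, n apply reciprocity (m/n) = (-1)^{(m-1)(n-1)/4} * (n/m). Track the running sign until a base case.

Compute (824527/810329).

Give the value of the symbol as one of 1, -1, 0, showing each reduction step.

(824527/810329): 824527 mod 810329 = 14198, so (824527/810329) = (14198/810329)
factor out 2^1: 14198 = 2^1·7099; with 810329 mod 8 = 1, (2/810329) = +1; sign now +1; continue with (7099/810329)
flip (7099/810329) -> (810329/7099): both odd, 7099 mod 4 = 3, 810329 mod 4 = 1, so the flip contributes +1; sign now +1
(810329/7099): 810329 mod 7099 = 1043, so (810329/7099) = (1043/7099)
flip (1043/7099) -> (7099/1043): both odd, 1043 mod 4 = 3, 7099 mod 4 = 3, so the flip contributes -1; sign now -1
(7099/1043): 7099 mod 1043 = 841, so (7099/1043) = (841/1043)
flip (841/1043) -> (1043/841): both odd, 841 mod 4 = 1, 1043 mod 4 = 3, so the flip contributes +1; sign now -1
(1043/841): 1043 mod 841 = 202, so (1043/841) = (202/841)
factor out 2^1: 202 = 2^1·101; with 841 mod 8 = 1, (2/841) = +1; sign now -1; continue with (101/841)
flip (101/841) -> (841/101): both odd, 101 mod 4 = 1, 841 mod 4 = 1, so the flip contributes +1; sign now -1
(841/101): 841 mod 101 = 33, so (841/101) = (33/101)
flip (33/101) -> (101/33): both odd, 33 mod 4 = 1, 101 mod 4 = 1, so the flip contributes +1; sign now -1
(101/33): 101 mod 33 = 2, so (101/33) = (2/33)
factor out 2^1: 2 = 2^1·1; with 33 mod 8 = 1, (2/33) = +1; sign now -1; continue with (1/33)
reached (1/33) = 1, so the symbol is -1

-1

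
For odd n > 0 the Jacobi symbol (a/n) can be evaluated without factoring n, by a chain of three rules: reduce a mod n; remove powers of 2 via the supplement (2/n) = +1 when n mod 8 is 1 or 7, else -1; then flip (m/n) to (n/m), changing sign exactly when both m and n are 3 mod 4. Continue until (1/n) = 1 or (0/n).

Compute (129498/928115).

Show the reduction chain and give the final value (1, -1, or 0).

-1

factor out 2^1: 129498 = 2^1·64749; with 928115 mod 8 = 3, (2/928115) = -1; sign now -1; continue with (64749/928115)
flip (64749/928115) -> (928115/64749): both odd, 64749 mod 4 = 1, 928115 mod 4 = 3, so the flip contributes +1; sign now -1
(928115/64749): 928115 mod 64749 = 21629, so (928115/64749) = (21629/64749)
flip (21629/64749) -> (64749/21629): both odd, 21629 mod 4 = 1, 64749 mod 4 = 1, so the flip contributes +1; sign now -1
(64749/21629): 64749 mod 21629 = 21491, so (64749/21629) = (21491/21629)
flip (21491/21629) -> (21629/21491): both odd, 21491 mod 4 = 3, 21629 mod 4 = 1, so the flip contributes +1; sign now -1
(21629/21491): 21629 mod 21491 = 138, so (21629/21491) = (138/21491)
factor out 2^1: 138 = 2^1·69; with 21491 mod 8 = 3, (2/21491) = -1; sign now +1; continue with (69/21491)
flip (69/21491) -> (21491/69): both odd, 69 mod 4 = 1, 21491 mod 4 = 3, so the flip contributes +1; sign now +1
(21491/69): 21491 mod 69 = 32, so (21491/69) = (32/69)
factor out 2^5: 32 = 2^5·1; with 69 mod 8 = 5, (2/69) = -1; sign now -1; continue with (1/69)
reached (1/69) = 1, so the symbol is -1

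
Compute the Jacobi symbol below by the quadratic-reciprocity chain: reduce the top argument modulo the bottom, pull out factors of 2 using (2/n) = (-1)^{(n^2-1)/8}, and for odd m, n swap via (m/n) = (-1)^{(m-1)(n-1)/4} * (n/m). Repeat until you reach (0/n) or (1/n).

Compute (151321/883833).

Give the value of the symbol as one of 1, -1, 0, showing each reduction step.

flip (151321/883833) -> (883833/151321): both odd, 151321 mod 4 = 1, 883833 mod 4 = 1, so the flip contributes +1; sign now +1
(883833/151321): 883833 mod 151321 = 127228, so (883833/151321) = (127228/151321)
factor out 2^2: 127228 = 2^2·31807; with 151321 mod 8 = 1, (2/151321) = +1; sign now +1; continue with (31807/151321)
flip (31807/151321) -> (151321/31807): both odd, 31807 mod 4 = 3, 151321 mod 4 = 1, so the flip contributes +1; sign now +1
(151321/31807): 151321 mod 31807 = 24093, so (151321/31807) = (24093/31807)
flip (24093/31807) -> (31807/24093): both odd, 24093 mod 4 = 1, 31807 mod 4 = 3, so the flip contributes +1; sign now +1
(31807/24093): 31807 mod 24093 = 7714, so (31807/24093) = (7714/24093)
factor out 2^1: 7714 = 2^1·3857; with 24093 mod 8 = 5, (2/24093) = -1; sign now -1; continue with (3857/24093)
flip (3857/24093) -> (24093/3857): both odd, 3857 mod 4 = 1, 24093 mod 4 = 1, so the flip contributes +1; sign now -1
(24093/3857): 24093 mod 3857 = 951, so (24093/3857) = (951/3857)
flip (951/3857) -> (3857/951): both odd, 951 mod 4 = 3, 3857 mod 4 = 1, so the flip contributes +1; sign now -1
(3857/951): 3857 mod 951 = 53, so (3857/951) = (53/951)
flip (53/951) -> (951/53): both odd, 53 mod 4 = 1, 951 mod 4 = 3, so the flip contributes +1; sign now -1
(951/53): 951 mod 53 = 50, so (951/53) = (50/53)
factor out 2^1: 50 = 2^1·25; with 53 mod 8 = 5, (2/53) = -1; sign now +1; continue with (25/53)
flip (25/53) -> (53/25): both odd, 25 mod 4 = 1, 53 mod 4 = 1, so the flip contributes +1; sign now +1
(53/25): 53 mod 25 = 3, so (53/25) = (3/25)
flip (3/25) -> (25/3): both odd, 3 mod 4 = 3, 25 mod 4 = 1, so the flip contributes +1; sign now +1
(25/3): 25 mod 3 = 1, so (25/3) = (1/3)
reached (1/3) = 1, so the symbol is +1

1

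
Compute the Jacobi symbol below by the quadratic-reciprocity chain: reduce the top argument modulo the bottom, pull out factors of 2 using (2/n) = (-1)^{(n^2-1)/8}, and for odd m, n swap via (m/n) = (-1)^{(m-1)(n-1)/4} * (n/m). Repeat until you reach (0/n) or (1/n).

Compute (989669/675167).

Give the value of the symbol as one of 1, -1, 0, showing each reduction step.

0

(989669/675167): 989669 mod 675167 = 314502, so (989669/675167) = (314502/675167)
factor out 2^1: 314502 = 2^1·157251; with 675167 mod 8 = 7, (2/675167) = +1; sign now +1; continue with (157251/675167)
flip (157251/675167) -> (675167/157251): both odd, 157251 mod 4 = 3, 675167 mod 4 = 3, so the flip contributes -1; sign now -1
(675167/157251): 675167 mod 157251 = 46163, so (675167/157251) = (46163/157251)
flip (46163/157251) -> (157251/46163): both odd, 46163 mod 4 = 3, 157251 mod 4 = 3, so the flip contributes -1; sign now +1
(157251/46163): 157251 mod 46163 = 18762, so (157251/46163) = (18762/46163)
factor out 2^1: 18762 = 2^1·9381; with 46163 mod 8 = 3, (2/46163) = -1; sign now -1; continue with (9381/46163)
flip (9381/46163) -> (46163/9381): both odd, 9381 mod 4 = 1, 46163 mod 4 = 3, so the flip contributes +1; sign now -1
(46163/9381): 46163 mod 9381 = 8639, so (46163/9381) = (8639/9381)
flip (8639/9381) -> (9381/8639): both odd, 8639 mod 4 = 3, 9381 mod 4 = 1, so the flip contributes +1; sign now -1
(9381/8639): 9381 mod 8639 = 742, so (9381/8639) = (742/8639)
factor out 2^1: 742 = 2^1·371; with 8639 mod 8 = 7, (2/8639) = +1; sign now -1; continue with (371/8639)
flip (371/8639) -> (8639/371): both odd, 371 mod 4 = 3, 8639 mod 4 = 3, so the flip contributes -1; sign now +1
(8639/371): 8639 mod 371 = 106, so (8639/371) = (106/371)
factor out 2^1: 106 = 2^1·53; with 371 mod 8 = 3, (2/371) = -1; sign now -1; continue with (53/371)
flip (53/371) -> (371/53): both odd, 53 mod 4 = 1, 371 mod 4 = 3, so the flip contributes +1; sign now -1
(371/53): 371 mod 53 = 0, so (371/53) = (0/53)
reached (0/53); gcd(a, n) > 1, so (0/53) = 0 and the symbol is 0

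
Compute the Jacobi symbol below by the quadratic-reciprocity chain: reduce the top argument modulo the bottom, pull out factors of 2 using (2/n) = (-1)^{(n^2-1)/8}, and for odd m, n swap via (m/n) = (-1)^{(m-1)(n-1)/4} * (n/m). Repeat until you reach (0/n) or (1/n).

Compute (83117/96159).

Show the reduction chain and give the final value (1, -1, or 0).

-1

reciprocity: (83117/96159) = +1·(96159/83117) since 83117 mod 4 = 1, 96159 mod 4 = 3; sign now +1
(96159/83117) = (13042/83117)   [reduce mod 83117]
13042 = 2^1·6521; (2/83117) = -1 since 83117 mod 8 = 5, so (13042/83117) = (-1)^1·(6521/83117); sign now -1
reciprocity: (6521/83117) = +1·(83117/6521) since 6521 mod 4 = 1, 83117 mod 4 = 1; sign now -1
(83117/6521) = (4865/6521)   [reduce mod 6521]
reciprocity: (4865/6521) = +1·(6521/4865) since 4865 mod 4 = 1, 6521 mod 4 = 1; sign now -1
(6521/4865) = (1656/4865)   [reduce mod 4865]
1656 = 2^3·207; (2/4865) = +1 since 4865 mod 8 = 1, so (1656/4865) = (+1)^3·(207/4865); sign now -1
reciprocity: (207/4865) = +1·(4865/207) since 207 mod 4 = 3, 4865 mod 4 = 1; sign now -1
(4865/207) = (104/207)   [reduce mod 207]
104 = 2^3·13; (2/207) = +1 since 207 mod 8 = 7, so (104/207) = (+1)^3·(13/207); sign now -1
reciprocity: (13/207) = +1·(207/13) since 13 mod 4 = 1, 207 mod 4 = 3; sign now -1
(207/13) = (12/13)   [reduce mod 13]
12 = 2^2·3; (2/13) = -1 since 13 mod 8 = 5, so (12/13) = (-1)^2·(3/13); sign now -1
reciprocity: (3/13) = +1·(13/3) since 3 mod 4 = 3, 13 mod 4 = 1; sign now -1
(13/3) = (1/3)   [reduce mod 3]
(1/3) = 1; final value = sign = -1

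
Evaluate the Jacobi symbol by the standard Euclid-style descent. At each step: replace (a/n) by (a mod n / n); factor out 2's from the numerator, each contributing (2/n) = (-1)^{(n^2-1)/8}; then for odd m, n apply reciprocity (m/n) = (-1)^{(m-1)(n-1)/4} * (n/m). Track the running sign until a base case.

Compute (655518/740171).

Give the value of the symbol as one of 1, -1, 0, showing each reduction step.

1

655518 = 2^1·327759; (2/740171) = -1 since 740171 mod 8 = 3, so (655518/740171) = (-1)^1·(327759/740171); sign now -1
reciprocity: (327759/740171) = -1·(740171/327759) since 327759 mod 4 = 3, 740171 mod 4 = 3; sign now +1
(740171/327759) = (84653/327759)   [reduce mod 327759]
reciprocity: (84653/327759) = +1·(327759/84653) since 84653 mod 4 = 1, 327759 mod 4 = 3; sign now +1
(327759/84653) = (73800/84653)   [reduce mod 84653]
73800 = 2^3·9225; (2/84653) = -1 since 84653 mod 8 = 5, so (73800/84653) = (-1)^3·(9225/84653); sign now -1
reciprocity: (9225/84653) = +1·(84653/9225) since 9225 mod 4 = 1, 84653 mod 4 = 1; sign now -1
(84653/9225) = (1628/9225)   [reduce mod 9225]
1628 = 2^2·407; (2/9225) = +1 since 9225 mod 8 = 1, so (1628/9225) = (+1)^2·(407/9225); sign now -1
reciprocity: (407/9225) = +1·(9225/407) since 407 mod 4 = 3, 9225 mod 4 = 1; sign now -1
(9225/407) = (271/407)   [reduce mod 407]
reciprocity: (271/407) = -1·(407/271) since 271 mod 4 = 3, 407 mod 4 = 3; sign now +1
(407/271) = (136/271)   [reduce mod 271]
136 = 2^3·17; (2/271) = +1 since 271 mod 8 = 7, so (136/271) = (+1)^3·(17/271); sign now +1
reciprocity: (17/271) = +1·(271/17) since 17 mod 4 = 1, 271 mod 4 = 3; sign now +1
(271/17) = (16/17)   [reduce mod 17]
16 = 2^4·1; (2/17) = +1 since 17 mod 8 = 1, so (16/17) = (+1)^4·(1/17); sign now +1
(1/17) = 1; final value = sign = +1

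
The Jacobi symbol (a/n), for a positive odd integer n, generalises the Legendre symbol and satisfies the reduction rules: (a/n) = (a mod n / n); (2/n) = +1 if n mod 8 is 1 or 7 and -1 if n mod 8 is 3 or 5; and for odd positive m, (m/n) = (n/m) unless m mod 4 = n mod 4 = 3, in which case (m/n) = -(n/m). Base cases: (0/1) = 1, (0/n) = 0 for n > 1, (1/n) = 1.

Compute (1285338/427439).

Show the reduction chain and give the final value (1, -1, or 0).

(1285338/427439) = (3021/427439)   [reduce mod 427439]
reciprocity: (3021/427439) = +1·(427439/3021) since 3021 mod 4 = 1, 427439 mod 4 = 3; sign now +1
(427439/3021) = (1478/3021)   [reduce mod 3021]
1478 = 2^1·739; (2/3021) = -1 since 3021 mod 8 = 5, so (1478/3021) = (-1)^1·(739/3021); sign now -1
reciprocity: (739/3021) = +1·(3021/739) since 739 mod 4 = 3, 3021 mod 4 = 1; sign now -1
(3021/739) = (65/739)   [reduce mod 739]
reciprocity: (65/739) = +1·(739/65) since 65 mod 4 = 1, 739 mod 4 = 3; sign now -1
(739/65) = (24/65)   [reduce mod 65]
24 = 2^3·3; (2/65) = +1 since 65 mod 8 = 1, so (24/65) = (+1)^3·(3/65); sign now -1
reciprocity: (3/65) = +1·(65/3) since 3 mod 4 = 3, 65 mod 4 = 1; sign now -1
(65/3) = (2/3)   [reduce mod 3]
2 = 2^1·1; (2/3) = -1 since 3 mod 8 = 3, so (2/3) = (-1)^1·(1/3); sign now +1
(1/3) = 1; final value = sign = +1

1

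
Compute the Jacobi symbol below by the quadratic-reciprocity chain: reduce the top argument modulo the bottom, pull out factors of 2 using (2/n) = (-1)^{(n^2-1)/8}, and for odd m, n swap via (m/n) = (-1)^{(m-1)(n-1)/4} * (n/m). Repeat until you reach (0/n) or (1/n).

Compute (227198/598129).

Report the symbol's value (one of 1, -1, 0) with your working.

-1

factor out 2^1: 227198 = 2^1·113599; with 598129 mod 8 = 1, (2/598129) = +1; sign now +1; continue with (113599/598129)
flip (113599/598129) -> (598129/113599): both odd, 113599 mod 4 = 3, 598129 mod 4 = 1, so the flip contributes +1; sign now +1
(598129/113599): 598129 mod 113599 = 30134, so (598129/113599) = (30134/113599)
factor out 2^1: 30134 = 2^1·15067; with 113599 mod 8 = 7, (2/113599) = +1; sign now +1; continue with (15067/113599)
flip (15067/113599) -> (113599/15067): both odd, 15067 mod 4 = 3, 113599 mod 4 = 3, so the flip contributes -1; sign now -1
(113599/15067): 113599 mod 15067 = 8130, so (113599/15067) = (8130/15067)
factor out 2^1: 8130 = 2^1·4065; with 15067 mod 8 = 3, (2/15067) = -1; sign now +1; continue with (4065/15067)
flip (4065/15067) -> (15067/4065): both odd, 4065 mod 4 = 1, 15067 mod 4 = 3, so the flip contributes +1; sign now +1
(15067/4065): 15067 mod 4065 = 2872, so (15067/4065) = (2872/4065)
factor out 2^3: 2872 = 2^3·359; with 4065 mod 8 = 1, (2/4065) = +1; sign now +1; continue with (359/4065)
flip (359/4065) -> (4065/359): both odd, 359 mod 4 = 3, 4065 mod 4 = 1, so the flip contributes +1; sign now +1
(4065/359): 4065 mod 359 = 116, so (4065/359) = (116/359)
factor out 2^2: 116 = 2^2·29; with 359 mod 8 = 7, (2/359) = +1; sign now +1; continue with (29/359)
flip (29/359) -> (359/29): both odd, 29 mod 4 = 1, 359 mod 4 = 3, so the flip contributes +1; sign now +1
(359/29): 359 mod 29 = 11, so (359/29) = (11/29)
flip (11/29) -> (29/11): both odd, 11 mod 4 = 3, 29 mod 4 = 1, so the flip contributes +1; sign now +1
(29/11): 29 mod 11 = 7, so (29/11) = (7/11)
flip (7/11) -> (11/7): both odd, 7 mod 4 = 3, 11 mod 4 = 3, so the flip contributes -1; sign now -1
(11/7): 11 mod 7 = 4, so (11/7) = (4/7)
factor out 2^2: 4 = 2^2·1; with 7 mod 8 = 7, (2/7) = +1; sign now -1; continue with (1/7)
reached (1/7) = 1, so the symbol is -1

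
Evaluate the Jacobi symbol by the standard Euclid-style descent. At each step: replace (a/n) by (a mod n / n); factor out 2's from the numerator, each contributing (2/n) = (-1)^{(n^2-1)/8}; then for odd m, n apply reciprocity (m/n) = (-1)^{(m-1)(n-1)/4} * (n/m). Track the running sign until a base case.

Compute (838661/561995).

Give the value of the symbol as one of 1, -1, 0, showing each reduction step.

1

(838661/561995) = (276666/561995)   [reduce mod 561995]
276666 = 2^1·138333; (2/561995) = -1 since 561995 mod 8 = 3, so (276666/561995) = (-1)^1·(138333/561995); sign now -1
reciprocity: (138333/561995) = +1·(561995/138333) since 138333 mod 4 = 1, 561995 mod 4 = 3; sign now -1
(561995/138333) = (8663/138333)   [reduce mod 138333]
reciprocity: (8663/138333) = +1·(138333/8663) since 8663 mod 4 = 3, 138333 mod 4 = 1; sign now -1
(138333/8663) = (8388/8663)   [reduce mod 8663]
8388 = 2^2·2097; (2/8663) = +1 since 8663 mod 8 = 7, so (8388/8663) = (+1)^2·(2097/8663); sign now -1
reciprocity: (2097/8663) = +1·(8663/2097) since 2097 mod 4 = 1, 8663 mod 4 = 3; sign now -1
(8663/2097) = (275/2097)   [reduce mod 2097]
reciprocity: (275/2097) = +1·(2097/275) since 275 mod 4 = 3, 2097 mod 4 = 1; sign now -1
(2097/275) = (172/275)   [reduce mod 275]
172 = 2^2·43; (2/275) = -1 since 275 mod 8 = 3, so (172/275) = (-1)^2·(43/275); sign now -1
reciprocity: (43/275) = -1·(275/43) since 43 mod 4 = 3, 275 mod 4 = 3; sign now +1
(275/43) = (17/43)   [reduce mod 43]
reciprocity: (17/43) = +1·(43/17) since 17 mod 4 = 1, 43 mod 4 = 3; sign now +1
(43/17) = (9/17)   [reduce mod 17]
reciprocity: (9/17) = +1·(17/9) since 9 mod 4 = 1, 17 mod 4 = 1; sign now +1
(17/9) = (8/9)   [reduce mod 9]
8 = 2^3·1; (2/9) = +1 since 9 mod 8 = 1, so (8/9) = (+1)^3·(1/9); sign now +1
(1/9) = 1; final value = sign = +1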